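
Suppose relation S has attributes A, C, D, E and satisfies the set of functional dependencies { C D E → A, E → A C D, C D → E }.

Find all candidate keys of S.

{E}, {C, D}

{E}⁺: E→ACD adds A, C, D → {A, C, D, E}.
{C, D}⁺: CD→E adds E; CDE→A adds A → {A, C, D, E}. Minimal: {D}⁺ = {D}; {C}⁺ = {C} — none reach the full schema.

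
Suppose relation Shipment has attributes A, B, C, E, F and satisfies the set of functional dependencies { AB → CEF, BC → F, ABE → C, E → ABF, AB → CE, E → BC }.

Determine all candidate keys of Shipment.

{E}⁺: E→ABF adds A, B, F; AB→CE adds C → {A, B, C, E, F}.
{A, B}⁺: AB→CEF adds C, E, F → {A, B, C, E, F}. Minimal: {B}⁺ = {B}; {A}⁺ = {A} — none reach the full schema.

{E}, {A, B}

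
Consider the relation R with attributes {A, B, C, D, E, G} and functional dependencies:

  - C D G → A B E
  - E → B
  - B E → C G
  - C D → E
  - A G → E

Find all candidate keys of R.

(C, D); (D, E); (A, D, G)

Attribute D never appears on the right-hand side of any dependency, so D must belong to every candidate key.
{D}⁺ = {D}, which is not all of the schema, so we must add further attributes.
{C, D}⁺: CD→E adds E; E→B adds B; BE→CG adds G; CDG→ABE adds A → {A, B, C, D, E, G}. Minimal: {D}⁺ = {D}; {C}⁺ = {C} — none reach the full schema.
{D, E}⁺: E→B adds B; BE→CG adds C, G; CDG→ABE adds A → {A, B, C, D, E, G}. Minimal: {E}⁺ = {B, C, E, G}; {D}⁺ = {D} — none reach the full schema.
{A, D, G}⁺: AG→E adds E; E→B adds B; BE→CG adds C → {A, B, C, D, E, G}. Minimal: {D, G}⁺ = {D, G}; {A, G}⁺ = {A, B, C, E, G}; {A, D}⁺ = {A, D} — none reach the full schema.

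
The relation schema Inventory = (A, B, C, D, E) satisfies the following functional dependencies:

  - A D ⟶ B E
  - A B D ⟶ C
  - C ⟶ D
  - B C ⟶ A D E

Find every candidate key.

{A, C}⁺: C→D adds D; AD→BE adds B, E → {A, B, C, D, E}. Minimal: {C}⁺ = {C, D}; {A}⁺ = {A} — none reach the full schema.
{A, D}⁺: AD→BE adds B, E; ABD→C adds C → {A, B, C, D, E}. Minimal: {D}⁺ = {D}; {A}⁺ = {A} — none reach the full schema.
{B, C}⁺: C→D adds D; BC→ADE adds A, E → {A, B, C, D, E}. Minimal: {C}⁺ = {C, D}; {B}⁺ = {B} — none reach the full schema.

AC, AD, BC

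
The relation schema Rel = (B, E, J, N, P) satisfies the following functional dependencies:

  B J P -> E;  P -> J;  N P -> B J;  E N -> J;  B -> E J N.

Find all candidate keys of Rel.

Attribute P never appears on the right-hand side of any dependency, so P must belong to every candidate key.
{P}⁺ = {J, P}, which is not all of the schema, so we must add further attributes.
{B, P}⁺: P→J adds J; B→EJN adds E, N → {B, E, J, N, P}. Minimal: {P}⁺ = {J, P}; {B}⁺ = {B, E, J, N} — none reach the full schema.
{N, P}⁺: P→J adds J; NP→BJ adds B; B→EJN adds E → {B, E, J, N, P}. Minimal: {P}⁺ = {J, P}; {N}⁺ = {N} — none reach the full schema.
Any other superkey contains one of these as a subset, so there are no further candidate keys.

BP, NP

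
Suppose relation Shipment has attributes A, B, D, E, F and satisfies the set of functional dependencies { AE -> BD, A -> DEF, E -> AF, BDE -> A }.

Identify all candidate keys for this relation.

{A}⁺: A→DEF adds D, E, F; AE→BD adds B → {A, B, D, E, F}.
{E}⁺: E→AF adds A, F; AE→BD adds B, D → {A, B, D, E, F}.
Any other superkey contains one of these as a subset, so there are no further candidate keys.

(A), (E)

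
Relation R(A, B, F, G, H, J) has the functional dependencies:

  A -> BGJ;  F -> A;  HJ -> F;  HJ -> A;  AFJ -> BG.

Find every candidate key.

Attribute H never appears on the right-hand side of any dependency, so H must belong to every candidate key.
{H}⁺ = {H}, which is not all of the schema, so we must add further attributes.
{A, H}⁺: A→BGJ adds B, G, J; HJ→F adds F → {A, B, F, G, H, J}.
{F, H}⁺: F→A adds A; A→BGJ adds B, G, J → {A, B, F, G, H, J}.
{H, J}⁺: HJ→F adds F; HJ→A adds A; AFJ→BG adds B, G → {A, B, F, G, H, J}.

{A, H}, {F, H}, {H, J}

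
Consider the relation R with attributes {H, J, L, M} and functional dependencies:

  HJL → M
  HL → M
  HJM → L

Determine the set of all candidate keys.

{H, J, L}⁺: HJL→M adds M → {H, J, L, M}. Minimal: {J, L}⁺ = {J, L}; {H, L}⁺ = {H, L, M}; {H, J}⁺ = {H, J} — none reach the full schema.
{H, J, M}⁺: HJM→L adds L → {H, J, L, M}. Minimal: {J, M}⁺ = {J, M}; {H, M}⁺ = {H, M}; {H, J}⁺ = {H, J} — none reach the full schema.
Any other superkey contains one of these as a subset, so there are no further candidate keys.

{H, J, L}, {H, J, M}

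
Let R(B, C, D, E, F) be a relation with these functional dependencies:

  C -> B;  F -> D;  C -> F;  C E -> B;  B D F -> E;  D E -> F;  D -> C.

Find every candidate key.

{C}, {D}, {F}

{C}⁺: C→B adds B; C→F adds F; F→D adds D; BDF→E adds E → {B, C, D, E, F}.
{D}⁺: D→C adds C; C→B adds B; C→F adds F; BDF→E adds E → {B, C, D, E, F}.
{F}⁺: F→D adds D; D→C adds C; C→B adds B; BDF→E adds E → {B, C, D, E, F}.
Any other superkey contains one of these as a subset, so there are no further candidate keys.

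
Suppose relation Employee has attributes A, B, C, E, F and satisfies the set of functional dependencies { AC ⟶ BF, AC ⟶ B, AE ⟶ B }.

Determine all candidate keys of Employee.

ACE

Attributes A, C, E never appear on any right-hand side, so every candidate key must contain {A, C, E}.
{A, C, E}⁺ = {A, B, C, E, F}, which is all of the schema, so {A, C, E} is the only candidate key.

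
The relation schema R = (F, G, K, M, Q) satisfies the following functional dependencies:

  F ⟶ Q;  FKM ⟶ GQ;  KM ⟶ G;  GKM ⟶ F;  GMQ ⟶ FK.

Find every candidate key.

{K, M}; {F, G, M}; {G, M, Q}

Attribute M never appears on the right-hand side of any dependency, so M must belong to every candidate key.
{M}⁺ = {M}, which is not all of the schema, so we must add further attributes.
{K, M}⁺: KM→G adds G; GKM→F adds F; F→Q adds Q → {F, G, K, M, Q}. Minimal: {M}⁺ = {M}; {K}⁺ = {K} — none reach the full schema.
{F, G, M}⁺: F→Q adds Q; GMQ→FK adds K → {F, G, K, M, Q}. Minimal: {G, M}⁺ = {G, M}; {F, M}⁺ = {F, M, Q}; {F, G}⁺ = {F, G, Q} — none reach the full schema.
{G, M, Q}⁺: GMQ→FK adds F, K → {F, G, K, M, Q}. Minimal: {M, Q}⁺ = {M, Q}; {G, Q}⁺ = {G, Q}; {G, M}⁺ = {G, M} — none reach the full schema.
Any other superkey contains one of these as a subset, so there are no further candidate keys.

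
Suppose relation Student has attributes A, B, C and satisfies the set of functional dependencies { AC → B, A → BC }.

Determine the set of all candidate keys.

(A)

Attribute A never appears on the right-hand side of any dependency, so A must belong to every candidate key.
{A}⁺ = {A, B, C}, which is all of the schema, so {A} is the only candidate key.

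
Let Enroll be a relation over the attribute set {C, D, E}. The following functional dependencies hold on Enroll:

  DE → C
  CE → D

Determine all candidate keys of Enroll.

Attribute E never appears on the right-hand side of any dependency, so E must belong to every candidate key.
{E}⁺ = {E}, which is not all of the schema, so we must add further attributes.
{C, E}⁺: CE→D adds D → {C, D, E}. Minimal: {E}⁺ = {E}; {C}⁺ = {C} — none reach the full schema.
{D, E}⁺: DE→C adds C → {C, D, E}. Minimal: {E}⁺ = {E}; {D}⁺ = {D} — none reach the full schema.
Any other superkey contains one of these as a subset, so there are no further candidate keys.

{C, E}; {D, E}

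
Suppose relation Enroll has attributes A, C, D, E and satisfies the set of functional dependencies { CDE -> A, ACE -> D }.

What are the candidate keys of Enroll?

Attributes C, E never appear on any right-hand side, so every candidate key must contain {C, E}.
{C, E}⁺ = {C, E}, which is not all of the schema, so we must add further attributes.
{A, C, E}⁺: ACE→D adds D → {A, C, D, E}.
{C, D, E}⁺: CDE→A adds A → {A, C, D, E}.

{A, C, E}, {C, D, E}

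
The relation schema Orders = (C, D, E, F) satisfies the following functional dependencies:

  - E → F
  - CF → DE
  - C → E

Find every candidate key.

(C)

Attribute C never appears on the right-hand side of any dependency, so C must belong to every candidate key.
{C}⁺ = {C, D, E, F}, which is all of the schema, so {C} is the only candidate key.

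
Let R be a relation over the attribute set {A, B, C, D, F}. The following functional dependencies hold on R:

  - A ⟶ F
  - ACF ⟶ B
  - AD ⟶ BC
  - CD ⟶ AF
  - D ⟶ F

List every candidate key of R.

{A, D}⁺: A→F adds F; AD→BC adds B, C → {A, B, C, D, F}.
{C, D}⁺: CD→AF adds A, F; ACF→B adds B → {A, B, C, D, F}.

{A, D}; {C, D}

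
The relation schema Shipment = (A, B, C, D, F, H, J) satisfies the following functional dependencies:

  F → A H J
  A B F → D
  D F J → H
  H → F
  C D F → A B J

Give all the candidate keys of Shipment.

Attribute C never appears on the right-hand side of any dependency, so C must belong to every candidate key.
{C}⁺ = {C}, which is not all of the schema, so we must add further attributes.
{B, C, F}⁺: F→AHJ adds A, H, J; ABF→D adds D → {A, B, C, D, F, H, J}.
{B, C, H}⁺: H→F adds F; F→AHJ adds A, J; ABF→D adds D → {A, B, C, D, F, H, J}.
{C, D, F}⁺: F→AHJ adds A, H, J; CDF→ABJ adds B → {A, B, C, D, F, H, J}.
{C, D, H}⁺: H→F adds F; CDF→ABJ adds A, B, J → {A, B, C, D, F, H, J}.
Any other superkey contains one of these as a subset, so there are no further candidate keys.

BCF, BCH, CDF, CDH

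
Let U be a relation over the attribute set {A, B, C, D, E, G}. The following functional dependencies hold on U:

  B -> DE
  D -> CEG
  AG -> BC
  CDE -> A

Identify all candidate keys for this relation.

B; D; AG

{B}⁺: B→DE adds D, E; D→CEG adds C, G; CDE→A adds A → {A, B, C, D, E, G}.
{D}⁺: D→CEG adds C, E, G; CDE→A adds A; AG→BC adds B → {A, B, C, D, E, G}.
{A, G}⁺: AG→BC adds B, C; B→DE adds D, E → {A, B, C, D, E, G}.
Any other superkey contains one of these as a subset, so there are no further candidate keys.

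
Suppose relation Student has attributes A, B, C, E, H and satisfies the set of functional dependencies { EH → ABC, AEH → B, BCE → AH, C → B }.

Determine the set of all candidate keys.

(C, E), (E, H)

Attribute E never appears on the right-hand side of any dependency, so E must belong to every candidate key.
{E}⁺ = {E}, which is not all of the schema, so we must add further attributes.
{C, E}⁺: C→B adds B; BCE→AH adds A, H → {A, B, C, E, H}.
{E, H}⁺: EH→ABC adds A, B, C → {A, B, C, E, H}.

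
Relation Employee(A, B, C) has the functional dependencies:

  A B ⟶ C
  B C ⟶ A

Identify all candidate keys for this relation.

{A, B}, {B, C}

Attribute B never appears on the right-hand side of any dependency, so B must belong to every candidate key.
{B}⁺ = {B}, which is not all of the schema, so we must add further attributes.
{A, B}⁺: AB→C adds C → {A, B, C}. Minimal: {B}⁺ = {B}; {A}⁺ = {A} — none reach the full schema.
{B, C}⁺: BC→A adds A → {A, B, C}. Minimal: {C}⁺ = {C}; {B}⁺ = {B} — none reach the full schema.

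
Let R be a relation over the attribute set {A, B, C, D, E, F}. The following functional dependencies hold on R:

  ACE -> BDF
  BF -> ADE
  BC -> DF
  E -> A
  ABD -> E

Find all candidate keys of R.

(B, C); (C, E)

Attribute C never appears on the right-hand side of any dependency, so C must belong to every candidate key.
{C}⁺ = {C}, which is not all of the schema, so we must add further attributes.
{B, C}⁺: BC→DF adds D, F; BF→ADE adds A, E → {A, B, C, D, E, F}. Minimal: {C}⁺ = {C}; {B}⁺ = {B} — none reach the full schema.
{C, E}⁺: E→A adds A; ACE→BDF adds B, D, F → {A, B, C, D, E, F}. Minimal: {E}⁺ = {A, E}; {C}⁺ = {C} — none reach the full schema.
Any other superkey contains one of these as a subset, so there are no further candidate keys.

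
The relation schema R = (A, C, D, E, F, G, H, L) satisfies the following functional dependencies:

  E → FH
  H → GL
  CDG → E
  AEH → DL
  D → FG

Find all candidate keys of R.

Attributes A, C never appear on any right-hand side, so every candidate key must contain {A, C}.
{A, C}⁺ = {A, C}, which is not all of the schema, so we must add further attributes.
{A, C, D}⁺: D→FG adds F, G; CDG→E adds E; E→FH adds H; H→GL adds L → {A, C, D, E, F, G, H, L}. Minimal: {C, D}⁺ = {C, D, E, F, G, H, L}; {A, D}⁺ = {A, D, F, G}; {A, C}⁺ = {A, C} — none reach the full schema.
{A, C, E}⁺: E→FH adds F, H; H→GL adds G, L; AEH→DL adds D → {A, C, D, E, F, G, H, L}. Minimal: {C, E}⁺ = {C, E, F, G, H, L}; {A, E}⁺ = {A, D, E, F, G, H, L}; {A, C}⁺ = {A, C} — none reach the full schema.
Any other superkey contains one of these as a subset, so there are no further candidate keys.

(A, C, D), (A, C, E)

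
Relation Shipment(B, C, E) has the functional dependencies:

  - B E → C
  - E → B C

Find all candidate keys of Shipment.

{E}⁺: E→BC adds B, C → {B, C, E}.
No other minimal superkey exists.

(E)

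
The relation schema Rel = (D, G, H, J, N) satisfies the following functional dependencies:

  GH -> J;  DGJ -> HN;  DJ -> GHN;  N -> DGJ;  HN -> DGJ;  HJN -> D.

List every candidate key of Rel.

{N}⁺: N→DGJ adds D, G, J; DGJ→HN adds H → {D, G, H, J, N}.
{D, J}⁺: DJ→GHN adds G, H, N → {D, G, H, J, N}.
{D, G, H}⁺: GH→J adds J; DGJ→HN adds N → {D, G, H, J, N}.

{N}, {D, J}, {D, G, H}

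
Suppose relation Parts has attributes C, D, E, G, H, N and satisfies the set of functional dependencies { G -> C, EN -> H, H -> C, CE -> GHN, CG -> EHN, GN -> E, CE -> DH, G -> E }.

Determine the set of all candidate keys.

{G}⁺: G→C adds C; CG→EHN adds E, H, N; CE→DH adds D → {C, D, E, G, H, N}.
{C, E}⁺: CE→GHN adds G, H, N; CE→DH adds D → {C, D, E, G, H, N}. Minimal: {E}⁺ = {E}; {C}⁺ = {C} — none reach the full schema.
{E, H}⁺: H→C adds C; CE→GHN adds G, N; CE→DH adds D → {C, D, E, G, H, N}. Minimal: {H}⁺ = {C, H}; {E}⁺ = {E} — none reach the full schema.
{E, N}⁺: EN→H adds H; H→C adds C; CE→GHN adds G; CE→DH adds D → {C, D, E, G, H, N}. Minimal: {N}⁺ = {N}; {E}⁺ = {E} — none reach the full schema.
Any other superkey contains one of these as a subset, so there are no further candidate keys.

{G}; {C, E}; {E, H}; {E, N}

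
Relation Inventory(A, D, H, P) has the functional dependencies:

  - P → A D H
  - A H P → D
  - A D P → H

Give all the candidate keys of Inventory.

{P}

Attribute P never appears on the right-hand side of any dependency, so P must belong to every candidate key.
{P}⁺ = {A, D, H, P}, which is all of the schema, so {P} is the only candidate key.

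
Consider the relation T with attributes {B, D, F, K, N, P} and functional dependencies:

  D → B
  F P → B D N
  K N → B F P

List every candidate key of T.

{K, N}; {F, K, P}

Attribute K never appears on the right-hand side of any dependency, so K must belong to every candidate key.
{K}⁺ = {K}, which is not all of the schema, so we must add further attributes.
{K, N}⁺: KN→BFP adds B, F, P; FP→BDN adds D → {B, D, F, K, N, P}. Minimal: {N}⁺ = {N}; {K}⁺ = {K} — none reach the full schema.
{F, K, P}⁺: FP→BDN adds B, D, N → {B, D, F, K, N, P}. Minimal: {K, P}⁺ = {K, P}; {F, P}⁺ = {B, D, F, N, P}; {F, K}⁺ = {F, K} — none reach the full schema.
Any other superkey contains one of these as a subset, so there are no further candidate keys.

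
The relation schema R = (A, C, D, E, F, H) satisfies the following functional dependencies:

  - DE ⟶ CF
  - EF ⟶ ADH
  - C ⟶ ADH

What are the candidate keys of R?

CE; DE; EF

Attribute E never appears on the right-hand side of any dependency, so E must belong to every candidate key.
{E}⁺ = {E}, which is not all of the schema, so we must add further attributes.
{C, E}⁺: C→ADH adds A, D, H; DE→CF adds F → {A, C, D, E, F, H}.
{D, E}⁺: DE→CF adds C, F; EF→ADH adds A, H → {A, C, D, E, F, H}.
{E, F}⁺: EF→ADH adds A, D, H; DE→CF adds C → {A, C, D, E, F, H}.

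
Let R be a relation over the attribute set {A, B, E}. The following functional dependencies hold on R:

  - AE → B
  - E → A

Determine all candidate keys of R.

{E}

{E}⁺: E→A adds A; AE→B adds B → {A, B, E}.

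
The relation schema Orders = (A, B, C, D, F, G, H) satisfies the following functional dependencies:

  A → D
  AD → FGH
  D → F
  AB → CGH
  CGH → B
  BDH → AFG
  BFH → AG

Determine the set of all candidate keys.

AB, AC, BDH, BFH, CDGH, CFGH

{A, B}⁺: A→D adds D; AD→FGH adds F, G, H; AB→CGH adds C → {A, B, C, D, F, G, H}. Minimal: {B}⁺ = {B}; {A}⁺ = {A, D, F, G, H} — none reach the full schema.
{A, C}⁺: A→D adds D; AD→FGH adds F, G, H; CGH→B adds B → {A, B, C, D, F, G, H}. Minimal: {C}⁺ = {C}; {A}⁺ = {A, D, F, G, H} — none reach the full schema.
{B, D, H}⁺: D→F adds F; BDH→AFG adds A, G; AB→CGH adds C → {A, B, C, D, F, G, H}. Minimal: {D, H}⁺ = {D, F, H}; {B, H}⁺ = {B, H}; {B, D}⁺ = {B, D, F} — none reach the full schema.
{B, F, H}⁺: BFH→AG adds A, G; A→D adds D; AB→CGH adds C → {A, B, C, D, F, G, H}. Minimal: {F, H}⁺ = {F, H}; {B, H}⁺ = {B, H}; {B, F}⁺ = {B, F} — none reach the full schema.
{C, D, G, H}⁺: D→F adds F; CGH→B adds B; BDH→AFG adds A → {A, B, C, D, F, G, H}. Minimal: {D, G, H}⁺ = {D, F, G, H}; {C, G, H}⁺ = {B, C, G, H}; {C, D, H}⁺ = {C, D, F, H}; … — none reach the full schema.
{C, F, G, H}⁺: CGH→B adds B; BFH→AG adds A; A→D adds D → {A, B, C, D, F, G, H}. Minimal: {F, G, H}⁺ = {F, G, H}; {C, G, H}⁺ = {B, C, G, H}; {C, F, H}⁺ = {C, F, H}; … — none reach the full schema.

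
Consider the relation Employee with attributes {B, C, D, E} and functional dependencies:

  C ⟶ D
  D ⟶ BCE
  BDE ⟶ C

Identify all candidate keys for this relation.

{C}⁺: C→D adds D; D→BCE adds B, E → {B, C, D, E}.
{D}⁺: D→BCE adds B, C, E → {B, C, D, E}.

{C}, {D}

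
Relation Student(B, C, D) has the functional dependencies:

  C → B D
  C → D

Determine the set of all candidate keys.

C

Attribute C never appears on the right-hand side of any dependency, so C must belong to every candidate key.
{C}⁺ = {B, C, D}, which is all of the schema, so {C} is the only candidate key.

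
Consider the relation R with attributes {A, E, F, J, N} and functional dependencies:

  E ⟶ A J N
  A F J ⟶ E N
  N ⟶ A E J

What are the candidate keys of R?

(E, F), (F, N), (A, F, J)

Attribute F never appears on the right-hand side of any dependency, so F must belong to every candidate key.
{F}⁺ = {F}, which is not all of the schema, so we must add further attributes.
{E, F}⁺: E→AJN adds A, J, N → {A, E, F, J, N}.
{F, N}⁺: N→AEJ adds A, E, J → {A, E, F, J, N}.
{A, F, J}⁺: AFJ→EN adds E, N → {A, E, F, J, N}.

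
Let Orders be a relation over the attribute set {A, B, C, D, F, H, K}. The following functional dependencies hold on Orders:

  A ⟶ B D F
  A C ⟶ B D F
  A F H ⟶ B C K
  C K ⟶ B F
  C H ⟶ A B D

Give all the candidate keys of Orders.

Attribute H never appears on the right-hand side of any dependency, so H must belong to every candidate key.
{H}⁺ = {H}, which is not all of the schema, so we must add further attributes.
{A, H}⁺: A→BDF adds B, D, F; AFH→BCK adds C, K → {A, B, C, D, F, H, K}.
{C, H}⁺: CH→ABD adds A, B, D; A→BDF adds F; AFH→BCK adds K → {A, B, C, D, F, H, K}.
Any other superkey contains one of these as a subset, so there are no further candidate keys.

{A, H}, {C, H}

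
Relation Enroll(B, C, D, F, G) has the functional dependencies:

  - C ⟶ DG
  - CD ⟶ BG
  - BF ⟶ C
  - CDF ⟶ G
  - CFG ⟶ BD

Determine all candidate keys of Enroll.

BF, CF

Attribute F never appears on the right-hand side of any dependency, so F must belong to every candidate key.
{F}⁺ = {F}, which is not all of the schema, so we must add further attributes.
{B, F}⁺: BF→C adds C; C→DG adds D, G → {B, C, D, F, G}. Minimal: {F}⁺ = {F}; {B}⁺ = {B} — none reach the full schema.
{C, F}⁺: C→DG adds D, G; CD→BG adds B → {B, C, D, F, G}. Minimal: {F}⁺ = {F}; {C}⁺ = {B, C, D, G} — none reach the full schema.
Any other superkey contains one of these as a subset, so there are no further candidate keys.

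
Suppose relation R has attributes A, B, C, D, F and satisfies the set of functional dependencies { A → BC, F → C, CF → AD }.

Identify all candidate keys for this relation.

{F}

Attribute F never appears on the right-hand side of any dependency, so F must belong to every candidate key.
{F}⁺ = {A, B, C, D, F}, which is all of the schema, so {F} is the only candidate key.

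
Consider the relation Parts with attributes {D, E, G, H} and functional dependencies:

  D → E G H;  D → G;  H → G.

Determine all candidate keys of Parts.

Attribute D never appears on the right-hand side of any dependency, so D must belong to every candidate key.
{D}⁺ = {D, E, G, H}, which is all of the schema, so {D} is the only candidate key.

D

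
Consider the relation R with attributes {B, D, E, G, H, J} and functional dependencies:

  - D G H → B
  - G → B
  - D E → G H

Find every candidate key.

DEJ

Attributes D, E, J never appear on any right-hand side, so every candidate key must contain {D, E, J}.
{D, E, J}⁺ = {B, D, E, G, H, J}, which is all of the schema, so {D, E, J} is the only candidate key.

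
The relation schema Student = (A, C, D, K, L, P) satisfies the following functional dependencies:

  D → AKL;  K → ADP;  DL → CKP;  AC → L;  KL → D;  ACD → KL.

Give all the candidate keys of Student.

D, K

{D}⁺: D→AKL adds A, K, L; K→ADP adds P; DL→CKP adds C → {A, C, D, K, L, P}.
{K}⁺: K→ADP adds A, D, P; D→AKL adds L; DL→CKP adds C → {A, C, D, K, L, P}.
Any other superkey contains one of these as a subset, so there are no further candidate keys.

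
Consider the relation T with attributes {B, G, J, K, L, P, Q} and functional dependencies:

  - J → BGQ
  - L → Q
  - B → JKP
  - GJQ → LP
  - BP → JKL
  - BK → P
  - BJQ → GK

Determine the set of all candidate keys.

{B}⁺: B→JKP adds J, K, P; BP→JKL adds L; J→BGQ adds G, Q → {B, G, J, K, L, P, Q}.
{J}⁺: J→BGQ adds B, G, Q; B→JKP adds K, P; GJQ→LP adds L → {B, G, J, K, L, P, Q}.
Any other superkey contains one of these as a subset, so there are no further candidate keys.

B, J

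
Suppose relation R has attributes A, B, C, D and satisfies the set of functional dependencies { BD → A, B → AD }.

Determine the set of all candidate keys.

{B, C}

Attributes B, C never appear on any right-hand side, so every candidate key must contain {B, C}.
{B, C}⁺ = {A, B, C, D}, which is all of the schema, so {B, C} is the only candidate key.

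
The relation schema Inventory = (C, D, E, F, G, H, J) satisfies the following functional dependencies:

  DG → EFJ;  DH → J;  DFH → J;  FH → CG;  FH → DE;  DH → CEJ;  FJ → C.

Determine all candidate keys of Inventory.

{F, H}, {D, G, H}

Attribute H never appears on the right-hand side of any dependency, so H must belong to every candidate key.
{H}⁺ = {H}, which is not all of the schema, so we must add further attributes.
{F, H}⁺: FH→CG adds C, G; FH→DE adds D, E; DH→CEJ adds J → {C, D, E, F, G, H, J}. Minimal: {H}⁺ = {H}; {F}⁺ = {F} — none reach the full schema.
{D, G, H}⁺: DG→EFJ adds E, F, J; FH→CG adds C → {C, D, E, F, G, H, J}. Minimal: {G, H}⁺ = {G, H}; {D, H}⁺ = {C, D, E, H, J}; {D, G}⁺ = {C, D, E, F, G, J} — none reach the full schema.
Any other superkey contains one of these as a subset, so there are no further candidate keys.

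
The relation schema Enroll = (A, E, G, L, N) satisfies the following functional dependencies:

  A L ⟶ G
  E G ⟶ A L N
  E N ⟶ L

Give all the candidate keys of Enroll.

EG; AEL; AEN

{E, G}⁺: EG→ALN adds A, L, N → {A, E, G, L, N}. Minimal: {G}⁺ = {G}; {E}⁺ = {E} — none reach the full schema.
{A, E, L}⁺: AL→G adds G; EG→ALN adds N → {A, E, G, L, N}. Minimal: {E, L}⁺ = {E, L}; {A, L}⁺ = {A, G, L}; {A, E}⁺ = {A, E} — none reach the full schema.
{A, E, N}⁺: EN→L adds L; AL→G adds G → {A, E, G, L, N}. Minimal: {E, N}⁺ = {E, L, N}; {A, N}⁺ = {A, N}; {A, E}⁺ = {A, E} — none reach the full schema.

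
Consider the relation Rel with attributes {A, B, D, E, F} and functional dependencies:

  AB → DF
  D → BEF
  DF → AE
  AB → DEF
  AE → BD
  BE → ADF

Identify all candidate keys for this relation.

D; AB; AE; BE

{D}⁺: D→BEF adds B, E, F; DF→AE adds A → {A, B, D, E, F}.
{A, B}⁺: AB→DF adds D, F; D→BEF adds E → {A, B, D, E, F}. Minimal: {B}⁺ = {B}; {A}⁺ = {A} — none reach the full schema.
{A, E}⁺: AE→BD adds B, D; BE→ADF adds F → {A, B, D, E, F}. Minimal: {E}⁺ = {E}; {A}⁺ = {A} — none reach the full schema.
{B, E}⁺: BE→ADF adds A, D, F → {A, B, D, E, F}. Minimal: {E}⁺ = {E}; {B}⁺ = {B} — none reach the full schema.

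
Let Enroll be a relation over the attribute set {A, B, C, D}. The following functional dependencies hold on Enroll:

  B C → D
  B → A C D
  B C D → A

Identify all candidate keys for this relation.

Attribute B never appears on the right-hand side of any dependency, so B must belong to every candidate key.
{B}⁺ = {A, B, C, D}, which is all of the schema, so {B} is the only candidate key.

{B}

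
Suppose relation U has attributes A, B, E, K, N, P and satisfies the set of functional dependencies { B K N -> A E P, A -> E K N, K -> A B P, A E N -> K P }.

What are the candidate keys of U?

{A}⁺: A→EKN adds E, K, N; K→ABP adds B, P → {A, B, E, K, N, P}.
{K}⁺: K→ABP adds A, B, P; A→EKN adds E, N → {A, B, E, K, N, P}.
Any other superkey contains one of these as a subset, so there are no further candidate keys.

A; K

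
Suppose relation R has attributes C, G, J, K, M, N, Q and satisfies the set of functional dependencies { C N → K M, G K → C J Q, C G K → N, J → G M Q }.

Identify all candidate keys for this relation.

{G, K}⁺: GK→CJQ adds C, J, Q; CGK→N adds N; J→GMQ adds M → {C, G, J, K, M, N, Q}. Minimal: {K}⁺ = {K}; {G}⁺ = {G} — none reach the full schema.
{J, K}⁺: J→GMQ adds G, M, Q; GK→CJQ adds C; CGK→N adds N → {C, G, J, K, M, N, Q}. Minimal: {K}⁺ = {K}; {J}⁺ = {G, J, M, Q} — none reach the full schema.
{C, G, N}⁺: CN→KM adds K, M; GK→CJQ adds J, Q → {C, G, J, K, M, N, Q}. Minimal: {G, N}⁺ = {G, N}; {C, N}⁺ = {C, K, M, N}; {C, G}⁺ = {C, G} — none reach the full schema.
{C, J, N}⁺: CN→KM adds K, M; J→GMQ adds G, Q → {C, G, J, K, M, N, Q}. Minimal: {J, N}⁺ = {G, J, M, N, Q}; {C, N}⁺ = {C, K, M, N}; {C, J}⁺ = {C, G, J, M, Q} — none reach the full schema.
Any other superkey contains one of these as a subset, so there are no further candidate keys.

{G, K}, {J, K}, {C, G, N}, {C, J, N}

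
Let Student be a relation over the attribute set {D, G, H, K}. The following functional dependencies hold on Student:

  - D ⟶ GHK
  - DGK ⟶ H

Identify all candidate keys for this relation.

Attribute D never appears on the right-hand side of any dependency, so D must belong to every candidate key.
{D}⁺ = {D, G, H, K}, which is all of the schema, so {D} is the only candidate key.

D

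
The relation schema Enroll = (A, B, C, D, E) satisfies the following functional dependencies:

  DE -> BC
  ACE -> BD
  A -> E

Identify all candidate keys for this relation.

Attribute A never appears on the right-hand side of any dependency, so A must belong to every candidate key.
{A}⁺ = {A, E}, which is not all of the schema, so we must add further attributes.
{A, C}⁺: A→E adds E; ACE→BD adds B, D → {A, B, C, D, E}. Minimal: {C}⁺ = {C}; {A}⁺ = {A, E} — none reach the full schema.
{A, D}⁺: A→E adds E; DE→BC adds B, C → {A, B, C, D, E}. Minimal: {D}⁺ = {D}; {A}⁺ = {A, E} — none reach the full schema.
Any other superkey contains one of these as a subset, so there are no further candidate keys.

{A, C}; {A, D}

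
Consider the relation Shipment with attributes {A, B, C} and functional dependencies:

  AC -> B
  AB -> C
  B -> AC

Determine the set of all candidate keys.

(B), (A, C)

{B}⁺: B→AC adds A, C → {A, B, C}.
{A, C}⁺: AC→B adds B → {A, B, C}. Minimal: {C}⁺ = {C}; {A}⁺ = {A} — none reach the full schema.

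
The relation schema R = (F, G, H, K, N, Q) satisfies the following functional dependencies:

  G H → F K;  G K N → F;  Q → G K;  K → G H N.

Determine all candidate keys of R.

{Q}

Attribute Q never appears on the right-hand side of any dependency, so Q must belong to every candidate key.
{Q}⁺ = {F, G, H, K, N, Q}, which is all of the schema, so {Q} is the only candidate key.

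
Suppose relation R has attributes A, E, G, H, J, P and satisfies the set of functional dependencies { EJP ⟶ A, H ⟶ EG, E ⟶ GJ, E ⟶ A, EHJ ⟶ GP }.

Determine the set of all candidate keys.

Attribute H never appears on the right-hand side of any dependency, so H must belong to every candidate key.
{H}⁺ = {A, E, G, H, J, P}, which is all of the schema, so {H} is the only candidate key.

(H)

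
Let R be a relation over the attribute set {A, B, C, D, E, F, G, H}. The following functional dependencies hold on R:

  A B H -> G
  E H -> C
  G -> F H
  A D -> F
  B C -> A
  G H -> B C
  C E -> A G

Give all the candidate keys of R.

{C, D, E}, {D, E, G}, {D, E, H}

{C, D, E}⁺: CE→AG adds A, G; G→FH adds F, H; GH→BC adds B → {A, B, C, D, E, F, G, H}. Minimal: {D, E}⁺ = {D, E}; {C, E}⁺ = {A, B, C, E, F, G, H}; {C, D}⁺ = {C, D} — none reach the full schema.
{D, E, G}⁺: G→FH adds F, H; GH→BC adds B, C; CE→AG adds A → {A, B, C, D, E, F, G, H}. Minimal: {E, G}⁺ = {A, B, C, E, F, G, H}; {D, G}⁺ = {A, B, C, D, F, G, H}; {D, E}⁺ = {D, E} — none reach the full schema.
{D, E, H}⁺: EH→C adds C; CE→AG adds A, G; G→FH adds F; GH→BC adds B → {A, B, C, D, E, F, G, H}. Minimal: {E, H}⁺ = {A, B, C, E, F, G, H}; {D, H}⁺ = {D, H}; {D, E}⁺ = {D, E} — none reach the full schema.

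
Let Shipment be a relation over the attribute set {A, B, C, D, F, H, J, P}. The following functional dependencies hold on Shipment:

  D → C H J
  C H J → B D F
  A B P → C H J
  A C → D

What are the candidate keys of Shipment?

{A, B, P}, {A, C, P}, {A, D, P}

{A, B, P}⁺: ABP→CHJ adds C, H, J; AC→D adds D; CHJ→BDF adds F → {A, B, C, D, F, H, J, P}.
{A, C, P}⁺: AC→D adds D; D→CHJ adds H, J; CHJ→BDF adds B, F → {A, B, C, D, F, H, J, P}.
{A, D, P}⁺: D→CHJ adds C, H, J; CHJ→BDF adds B, F → {A, B, C, D, F, H, J, P}.
Any other superkey contains one of these as a subset, so there are no further candidate keys.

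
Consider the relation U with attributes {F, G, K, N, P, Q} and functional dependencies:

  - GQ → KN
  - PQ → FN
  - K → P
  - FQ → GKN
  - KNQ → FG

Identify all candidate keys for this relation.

{F, Q}; {G, Q}; {K, Q}; {P, Q}

Attribute Q never appears on the right-hand side of any dependency, so Q must belong to every candidate key.
{Q}⁺ = {Q}, which is not all of the schema, so we must add further attributes.
{F, Q}⁺: FQ→GKN adds G, K, N; K→P adds P → {F, G, K, N, P, Q}.
{G, Q}⁺: GQ→KN adds K, N; K→P adds P; KNQ→FG adds F → {F, G, K, N, P, Q}.
{K, Q}⁺: K→P adds P; PQ→FN adds F, N; FQ→GKN adds G → {F, G, K, N, P, Q}.
{P, Q}⁺: PQ→FN adds F, N; FQ→GKN adds G, K → {F, G, K, N, P, Q}.
Any other superkey contains one of these as a subset, so there are no further candidate keys.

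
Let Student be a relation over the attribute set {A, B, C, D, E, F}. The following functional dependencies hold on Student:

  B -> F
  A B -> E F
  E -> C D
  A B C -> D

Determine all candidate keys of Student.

{A, B}

Attributes A, B never appear on any right-hand side, so every candidate key must contain {A, B}.
{A, B}⁺ = {A, B, C, D, E, F}, which is all of the schema, so {A, B} is the only candidate key.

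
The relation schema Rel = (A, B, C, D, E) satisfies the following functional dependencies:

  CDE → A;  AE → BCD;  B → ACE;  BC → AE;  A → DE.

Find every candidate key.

(A); (B); (C, D, E)

{A}⁺: A→DE adds D, E; AE→BCD adds B, C → {A, B, C, D, E}.
{B}⁺: B→ACE adds A, C, E; A→DE adds D → {A, B, C, D, E}.
{C, D, E}⁺: CDE→A adds A; AE→BCD adds B → {A, B, C, D, E}.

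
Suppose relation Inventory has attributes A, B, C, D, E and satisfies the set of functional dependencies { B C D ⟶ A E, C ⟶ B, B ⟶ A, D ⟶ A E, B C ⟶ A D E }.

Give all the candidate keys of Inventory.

{C}

Attribute C never appears on the right-hand side of any dependency, so C must belong to every candidate key.
{C}⁺ = {A, B, C, D, E}, which is all of the schema, so {C} is the only candidate key.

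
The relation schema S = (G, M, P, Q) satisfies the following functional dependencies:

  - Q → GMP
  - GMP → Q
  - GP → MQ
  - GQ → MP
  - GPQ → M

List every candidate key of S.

{Q}, {G, P}

{Q}⁺: Q→GMP adds G, M, P → {G, M, P, Q}.
{G, P}⁺: GP→MQ adds M, Q → {G, M, P, Q}.
Any other superkey contains one of these as a subset, so there are no further candidate keys.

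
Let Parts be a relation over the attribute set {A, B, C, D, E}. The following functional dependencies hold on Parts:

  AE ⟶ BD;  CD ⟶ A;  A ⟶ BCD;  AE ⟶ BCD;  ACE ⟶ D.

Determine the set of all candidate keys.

{A, E}, {C, D, E}

Attribute E never appears on the right-hand side of any dependency, so E must belong to every candidate key.
{E}⁺ = {E}, which is not all of the schema, so we must add further attributes.
{A, E}⁺: AE→BD adds B, D; A→BCD adds C → {A, B, C, D, E}. Minimal: {E}⁺ = {E}; {A}⁺ = {A, B, C, D} — none reach the full schema.
{C, D, E}⁺: CD→A adds A; A→BCD adds B → {A, B, C, D, E}. Minimal: {D, E}⁺ = {D, E}; {C, E}⁺ = {C, E}; {C, D}⁺ = {A, B, C, D} — none reach the full schema.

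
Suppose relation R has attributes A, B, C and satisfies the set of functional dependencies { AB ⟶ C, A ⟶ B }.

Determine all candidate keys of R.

(A)

Attribute A never appears on the right-hand side of any dependency, so A must belong to every candidate key.
{A}⁺ = {A, B, C}, which is all of the schema, so {A} is the only candidate key.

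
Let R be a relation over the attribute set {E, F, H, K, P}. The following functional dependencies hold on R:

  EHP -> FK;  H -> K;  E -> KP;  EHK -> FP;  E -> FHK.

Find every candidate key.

E

Attribute E never appears on the right-hand side of any dependency, so E must belong to every candidate key.
{E}⁺ = {E, F, H, K, P}, which is all of the schema, so {E} is the only candidate key.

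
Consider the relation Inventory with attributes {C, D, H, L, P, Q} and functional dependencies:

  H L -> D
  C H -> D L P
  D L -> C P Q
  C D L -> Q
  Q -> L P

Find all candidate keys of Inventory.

(C, H), (H, L), (H, Q)

Attribute H never appears on the right-hand side of any dependency, so H must belong to every candidate key.
{H}⁺ = {H}, which is not all of the schema, so we must add further attributes.
{C, H}⁺: CH→DLP adds D, L, P; DL→CPQ adds Q → {C, D, H, L, P, Q}.
{H, L}⁺: HL→D adds D; DL→CPQ adds C, P, Q → {C, D, H, L, P, Q}.
{H, Q}⁺: Q→LP adds L, P; HL→D adds D; DL→CPQ adds C → {C, D, H, L, P, Q}.
Any other superkey contains one of these as a subset, so there are no further candidate keys.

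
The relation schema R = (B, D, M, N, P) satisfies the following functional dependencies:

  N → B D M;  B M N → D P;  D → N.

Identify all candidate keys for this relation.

(D); (N)

{D}⁺: D→N adds N; N→BDM adds B, M; BMN→DP adds P → {B, D, M, N, P}.
{N}⁺: N→BDM adds B, D, M; BMN→DP adds P → {B, D, M, N, P}.
Any other superkey contains one of these as a subset, so there are no further candidate keys.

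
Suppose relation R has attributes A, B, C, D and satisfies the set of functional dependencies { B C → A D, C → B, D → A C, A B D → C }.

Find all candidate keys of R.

{C}, {D}

{C}⁺: C→B adds B; BC→AD adds A, D → {A, B, C, D}.
{D}⁺: D→AC adds A, C; C→B adds B → {A, B, C, D}.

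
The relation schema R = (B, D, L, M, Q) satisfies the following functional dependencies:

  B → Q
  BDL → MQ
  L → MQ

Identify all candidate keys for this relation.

BDL

Attributes B, D, L never appear on any right-hand side, so every candidate key must contain {B, D, L}.
{B, D, L}⁺ = {B, D, L, M, Q}, which is all of the schema, so {B, D, L} is the only candidate key.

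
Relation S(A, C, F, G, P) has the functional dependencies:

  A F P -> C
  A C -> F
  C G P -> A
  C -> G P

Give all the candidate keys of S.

C; AFP

{C}⁺: C→GP adds G, P; CGP→A adds A; AC→F adds F → {A, C, F, G, P}.
{A, F, P}⁺: AFP→C adds C; C→GP adds G → {A, C, F, G, P}. Minimal: {F, P}⁺ = {F, P}; {A, P}⁺ = {A, P}; {A, F}⁺ = {A, F} — none reach the full schema.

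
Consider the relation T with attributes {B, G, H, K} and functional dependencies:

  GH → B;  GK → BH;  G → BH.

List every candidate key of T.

GK

Attributes G, K never appear on any right-hand side, so every candidate key must contain {G, K}.
{G, K}⁺ = {B, G, H, K}, which is all of the schema, so {G, K} is the only candidate key.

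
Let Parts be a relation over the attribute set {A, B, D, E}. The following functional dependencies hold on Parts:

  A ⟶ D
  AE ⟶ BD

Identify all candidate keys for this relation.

Attributes A, E never appear on any right-hand side, so every candidate key must contain {A, E}.
{A, E}⁺ = {A, B, D, E}, which is all of the schema, so {A, E} is the only candidate key.

(A, E)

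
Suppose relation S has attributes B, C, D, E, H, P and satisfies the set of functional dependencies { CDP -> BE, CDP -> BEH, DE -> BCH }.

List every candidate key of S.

{C, D, P}, {D, E, P}

Attributes D, P never appear on any right-hand side, so every candidate key must contain {D, P}.
{D, P}⁺ = {D, P}, which is not all of the schema, so we must add further attributes.
{C, D, P}⁺: CDP→BE adds B, E; CDP→BEH adds H → {B, C, D, E, H, P}. Minimal: {D, P}⁺ = {D, P}; {C, P}⁺ = {C, P}; {C, D}⁺ = {C, D} — none reach the full schema.
{D, E, P}⁺: DE→BCH adds B, C, H → {B, C, D, E, H, P}. Minimal: {E, P}⁺ = {E, P}; {D, P}⁺ = {D, P}; {D, E}⁺ = {B, C, D, E, H} — none reach the full schema.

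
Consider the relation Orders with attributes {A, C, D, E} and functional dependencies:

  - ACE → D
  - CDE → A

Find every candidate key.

Attributes C, E never appear on any right-hand side, so every candidate key must contain {C, E}.
{C, E}⁺ = {C, E}, which is not all of the schema, so we must add further attributes.
{A, C, E}⁺: ACE→D adds D → {A, C, D, E}. Minimal: {C, E}⁺ = {C, E}; {A, E}⁺ = {A, E}; {A, C}⁺ = {A, C} — none reach the full schema.
{C, D, E}⁺: CDE→A adds A → {A, C, D, E}. Minimal: {D, E}⁺ = {D, E}; {C, E}⁺ = {C, E}; {C, D}⁺ = {C, D} — none reach the full schema.

(A, C, E); (C, D, E)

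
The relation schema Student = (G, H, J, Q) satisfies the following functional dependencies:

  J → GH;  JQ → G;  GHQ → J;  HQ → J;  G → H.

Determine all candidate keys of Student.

(G, Q), (H, Q), (J, Q)

Attribute Q never appears on the right-hand side of any dependency, so Q must belong to every candidate key.
{Q}⁺ = {Q}, which is not all of the schema, so we must add further attributes.
{G, Q}⁺: G→H adds H; GHQ→J adds J → {G, H, J, Q}.
{H, Q}⁺: HQ→J adds J; J→GH adds G → {G, H, J, Q}.
{J, Q}⁺: J→GH adds G, H → {G, H, J, Q}.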